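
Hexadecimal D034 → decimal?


Positional values:
Position 0: 4 × 16^0 = 4 × 1 = 4
Position 1: 3 × 16^1 = 3 × 16 = 48
Position 2: 0 × 16^2 = 0 × 256 = 0
Position 3: D × 16^3 = 13 × 4096 = 53248
Sum = 4 + 48 + 0 + 53248
= 53300


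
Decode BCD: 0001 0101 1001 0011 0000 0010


Each 4-bit group → digit:
  0001 → 1
  0101 → 5
  1001 → 9
  0011 → 3
  0000 → 0
  0010 → 2
= 159302


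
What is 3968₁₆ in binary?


Each hex digit → 4 binary bits:
  3 = 0011
  9 = 1001
  6 = 0110
  8 = 1000
Concatenate: 0011 1001 0110 1000
= 0011100101101000


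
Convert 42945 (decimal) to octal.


Divide by 8 repeatedly:
42945 ÷ 8 = 5368 remainder 1
5368 ÷ 8 = 671 remainder 0
671 ÷ 8 = 83 remainder 7
83 ÷ 8 = 10 remainder 3
10 ÷ 8 = 1 remainder 2
1 ÷ 8 = 0 remainder 1
Reading remainders bottom-up:
= 0o123701


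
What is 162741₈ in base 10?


Positional values:
Position 0: 1 × 8^0 = 1
Position 1: 4 × 8^1 = 32
Position 2: 7 × 8^2 = 448
Position 3: 2 × 8^3 = 1024
Position 4: 6 × 8^4 = 24576
Position 5: 1 × 8^5 = 32768
Sum = 1 + 32 + 448 + 1024 + 24576 + 32768
= 58849


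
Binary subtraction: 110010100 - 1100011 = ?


Align and subtract column by column (LSB to MSB, borrowing when needed):
  110010100
- 001100011
  ---------
  col 0: (0 - 0 borrow-in) - 1 → borrow from next column: (0+2) - 1 = 1, borrow out 1
  col 1: (0 - 1 borrow-in) - 1 → borrow from next column: (-1+2) - 1 = 0, borrow out 1
  col 2: (1 - 1 borrow-in) - 0 → 0 - 0 = 0, borrow out 0
  col 3: (0 - 0 borrow-in) - 0 → 0 - 0 = 0, borrow out 0
  col 4: (1 - 0 borrow-in) - 0 → 1 - 0 = 1, borrow out 0
  col 5: (0 - 0 borrow-in) - 1 → borrow from next column: (0+2) - 1 = 1, borrow out 1
  col 6: (0 - 1 borrow-in) - 1 → borrow from next column: (-1+2) - 1 = 0, borrow out 1
  col 7: (1 - 1 borrow-in) - 0 → 0 - 0 = 0, borrow out 0
  col 8: (1 - 0 borrow-in) - 0 → 1 - 0 = 1, borrow out 0
Reading bits MSB→LSB: 100110001
Strip leading zeros: 100110001
= 100110001


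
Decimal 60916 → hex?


Divide by 16 repeatedly:
60916 ÷ 16 = 3807 remainder 4 (4)
3807 ÷ 16 = 237 remainder 15 (F)
237 ÷ 16 = 14 remainder 13 (D)
14 ÷ 16 = 0 remainder 14 (E)
Reading remainders bottom-up:
= 0xEDF4


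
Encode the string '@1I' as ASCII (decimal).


String: '@1I'  (3 characters)
Per-character ASCII lookup:
  '@': special character: '@' = 64
  '1': digits start at 48: '1' = 48 + 1 = 49
  'I': uppercase starts at 65: 'I' = 65 + 8 = 73
= 64 49 73


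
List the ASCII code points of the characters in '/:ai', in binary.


String: '/:ai'  (4 characters)
Per-character ASCII lookup:
  '/': special character: '/' = 47 → 101111
  ':': special character: ':' = 58 → 111010
  'a': lowercase starts at 97: 'a' = 97 + 0 = 97 → 1100001
  'i': lowercase starts at 97: 'i' = 97 + 8 = 105 → 1101001
= 101111 111010 1100001 1101001


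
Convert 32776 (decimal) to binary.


Divide by 2 repeatedly:
32776 ÷ 2 = 16388 remainder 0
16388 ÷ 2 = 8194 remainder 0
8194 ÷ 2 = 4097 remainder 0
4097 ÷ 2 = 2048 remainder 1
2048 ÷ 2 = 1024 remainder 0
1024 ÷ 2 = 512 remainder 0
512 ÷ 2 = 256 remainder 0
256 ÷ 2 = 128 remainder 0
128 ÷ 2 = 64 remainder 0
64 ÷ 2 = 32 remainder 0
32 ÷ 2 = 16 remainder 0
16 ÷ 2 = 8 remainder 0
8 ÷ 2 = 4 remainder 0
4 ÷ 2 = 2 remainder 0
2 ÷ 2 = 1 remainder 0
1 ÷ 2 = 0 remainder 1
Reading remainders bottom-up:
= 1000000000001000


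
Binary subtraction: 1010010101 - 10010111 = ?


Align and subtract column by column (LSB to MSB, borrowing when needed):
  1010010101
- 0010010111
  ----------
  col 0: (1 - 0 borrow-in) - 1 → 1 - 1 = 0, borrow out 0
  col 1: (0 - 0 borrow-in) - 1 → borrow from next column: (0+2) - 1 = 1, borrow out 1
  col 2: (1 - 1 borrow-in) - 1 → borrow from next column: (0+2) - 1 = 1, borrow out 1
  col 3: (0 - 1 borrow-in) - 0 → borrow from next column: (-1+2) - 0 = 1, borrow out 1
  col 4: (1 - 1 borrow-in) - 1 → borrow from next column: (0+2) - 1 = 1, borrow out 1
  col 5: (0 - 1 borrow-in) - 0 → borrow from next column: (-1+2) - 0 = 1, borrow out 1
  col 6: (0 - 1 borrow-in) - 0 → borrow from next column: (-1+2) - 0 = 1, borrow out 1
  col 7: (1 - 1 borrow-in) - 1 → borrow from next column: (0+2) - 1 = 1, borrow out 1
  col 8: (0 - 1 borrow-in) - 0 → borrow from next column: (-1+2) - 0 = 1, borrow out 1
  col 9: (1 - 1 borrow-in) - 0 → 0 - 0 = 0, borrow out 0
Reading bits MSB→LSB: 0111111110
Strip leading zeros: 111111110
= 111111110


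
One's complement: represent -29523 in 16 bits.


Original: 0111001101010011
Invert all bits:
  bit 0: 0 → 1
  bit 1: 1 → 0
  bit 2: 1 → 0
  bit 3: 1 → 0
  bit 4: 0 → 1
  bit 5: 0 → 1
  bit 6: 1 → 0
  bit 7: 1 → 0
  bit 8: 0 → 1
  bit 9: 1 → 0
  bit 10: 0 → 1
  bit 11: 1 → 0
  bit 12: 0 → 1
  bit 13: 0 → 1
  bit 14: 1 → 0
  bit 15: 1 → 0
= 1000110010101100


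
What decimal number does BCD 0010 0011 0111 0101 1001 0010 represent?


Each 4-bit group → digit:
  0010 → 2
  0011 → 3
  0111 → 7
  0101 → 5
  1001 → 9
  0010 → 2
= 237592


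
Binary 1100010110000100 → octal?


Group into 3-bit groups: 001100010110000100
  001 = 1
  100 = 4
  010 = 2
  110 = 6
  000 = 0
  100 = 4
= 0o142604


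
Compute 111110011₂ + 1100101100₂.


Align and add column by column (LSB to MSB, carry propagating):
  00111110011
+ 01100101100
  -----------
  col 0: 1 + 0 + 0 (carry in) = 1 → bit 1, carry out 0
  col 1: 1 + 0 + 0 (carry in) = 1 → bit 1, carry out 0
  col 2: 0 + 1 + 0 (carry in) = 1 → bit 1, carry out 0
  col 3: 0 + 1 + 0 (carry in) = 1 → bit 1, carry out 0
  col 4: 1 + 0 + 0 (carry in) = 1 → bit 1, carry out 0
  col 5: 1 + 1 + 0 (carry in) = 2 → bit 0, carry out 1
  col 6: 1 + 0 + 1 (carry in) = 2 → bit 0, carry out 1
  col 7: 1 + 0 + 1 (carry in) = 2 → bit 0, carry out 1
  col 8: 1 + 1 + 1 (carry in) = 3 → bit 1, carry out 1
  col 9: 0 + 1 + 1 (carry in) = 2 → bit 0, carry out 1
  col 10: 0 + 0 + 1 (carry in) = 1 → bit 1, carry out 0
Reading bits MSB→LSB: 10100011111
Strip leading zeros: 10100011111
= 10100011111


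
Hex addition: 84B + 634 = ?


Align and add column by column (LSB to MSB, each column mod 16 with carry):
  084B
+ 0634
  ----
  col 0: B(11) + 4(4) + 0 (carry in) = 15 → F(15), carry out 0
  col 1: 4(4) + 3(3) + 0 (carry in) = 7 → 7(7), carry out 0
  col 2: 8(8) + 6(6) + 0 (carry in) = 14 → E(14), carry out 0
  col 3: 0(0) + 0(0) + 0 (carry in) = 0 → 0(0), carry out 0
Reading digits MSB→LSB: 0E7F
Strip leading zeros: E7F
= 0xE7F


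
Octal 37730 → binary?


Each octal digit → 3 binary bits:
  3 = 011
  7 = 111
  7 = 111
  3 = 011
  0 = 000
Concatenate: 011 111 111 011 000
= 011111111011000


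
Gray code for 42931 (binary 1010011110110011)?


Binary: 1010011110110011
Gray code: G = B XOR (B >> 1)
B >> 1 = 0101001111011001
1010011110110011 XOR 0101001111011001:
  1 XOR 0 = 1
  0 XOR 1 = 1
  1 XOR 0 = 1
  0 XOR 1 = 1
  0 XOR 0 = 0
  1 XOR 0 = 1
  1 XOR 1 = 0
  1 XOR 1 = 0
  1 XOR 1 = 0
  0 XOR 1 = 1
  1 XOR 0 = 1
  1 XOR 1 = 0
  0 XOR 1 = 1
  0 XOR 0 = 0
  1 XOR 0 = 1
  1 XOR 1 = 0
= 1111010001101010


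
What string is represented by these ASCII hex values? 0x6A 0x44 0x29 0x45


Codes (hex): 0x6A 0x44 0x29 0x45
Per-code ASCII lookup:
  0x6A = 106  (range 97-122: lowercase, 106 - 97 = 9) → 'j'
  0x44 = 68  (range 65-90: uppercase, 68 - 65 = 3) → 'D'
  0x29 = 41  (special character) → ')'
  0x45 = 69  (range 65-90: uppercase, 69 - 65 = 4) → 'E'
= 'jD)E'


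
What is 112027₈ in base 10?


Positional values:
Position 0: 7 × 8^0 = 7
Position 1: 2 × 8^1 = 16
Position 2: 0 × 8^2 = 0
Position 3: 2 × 8^3 = 1024
Position 4: 1 × 8^4 = 4096
Position 5: 1 × 8^5 = 32768
Sum = 7 + 16 + 0 + 1024 + 4096 + 32768
= 37911


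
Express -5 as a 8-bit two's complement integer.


Original: 00000101
Step 1 - Invert all bits: 11111010
Step 2 - Add 1: 11111010 + 1
= 11111011 (represents -5)


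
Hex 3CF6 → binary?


Each hex digit → 4 binary bits:
  3 = 0011
  C = 1100
  F = 1111
  6 = 0110
Concatenate: 0011 1100 1111 0110
= 0011110011110110


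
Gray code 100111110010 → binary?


Gray code: 100111110010
MSB stays the same: 1
Each subsequent bit = prev_binary XOR current_gray:
  B[1] = 1 XOR 0 = 1
  B[2] = 1 XOR 0 = 1
  B[3] = 1 XOR 1 = 0
  B[4] = 0 XOR 1 = 1
  B[5] = 1 XOR 1 = 0
  B[6] = 0 XOR 1 = 1
  B[7] = 1 XOR 1 = 0
  B[8] = 0 XOR 0 = 0
  B[9] = 0 XOR 0 = 0
  B[10] = 0 XOR 1 = 1
  B[11] = 1 XOR 0 = 1
= 111010100011 (3747 decimal)


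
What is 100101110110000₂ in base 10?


Positional values:
Bit 4: 1 × 2^4 = 16
Bit 5: 1 × 2^5 = 32
Bit 7: 1 × 2^7 = 128
Bit 8: 1 × 2^8 = 256
Bit 9: 1 × 2^9 = 512
Bit 11: 1 × 2^11 = 2048
Bit 14: 1 × 2^14 = 16384
Sum = 16 + 32 + 128 + 256 + 512 + 2048 + 16384
= 19376


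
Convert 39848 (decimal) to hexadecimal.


Divide by 16 repeatedly:
39848 ÷ 16 = 2490 remainder 8 (8)
2490 ÷ 16 = 155 remainder 10 (A)
155 ÷ 16 = 9 remainder 11 (B)
9 ÷ 16 = 0 remainder 9 (9)
Reading remainders bottom-up:
= 0x9BA8


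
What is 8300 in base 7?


Divide by 7 repeatedly:
8300 ÷ 7 = 1185 remainder 5
1185 ÷ 7 = 169 remainder 2
169 ÷ 7 = 24 remainder 1
24 ÷ 7 = 3 remainder 3
3 ÷ 7 = 0 remainder 3
Reading remainders bottom-up:
= 33125


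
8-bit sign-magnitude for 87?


Sign bit: 0 (positive)
Magnitude: 87 = 1010111
= 01010111


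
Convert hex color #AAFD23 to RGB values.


Hex: #AAFD23
R = AA₁₆ = 170
G = FD₁₆ = 253
B = 23₁₆ = 35
= RGB(170, 253, 35)


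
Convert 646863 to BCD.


Each digit → 4-bit binary:
  6 → 0110
  4 → 0100
  6 → 0110
  8 → 1000
  6 → 0110
  3 → 0011
= 0110 0100 0110 1000 0110 0011


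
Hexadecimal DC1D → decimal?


Positional values:
Position 0: D × 16^0 = 13 × 1 = 13
Position 1: 1 × 16^1 = 1 × 16 = 16
Position 2: C × 16^2 = 12 × 256 = 3072
Position 3: D × 16^3 = 13 × 4096 = 53248
Sum = 13 + 16 + 3072 + 53248
= 56349


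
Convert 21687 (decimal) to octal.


Divide by 8 repeatedly:
21687 ÷ 8 = 2710 remainder 7
2710 ÷ 8 = 338 remainder 6
338 ÷ 8 = 42 remainder 2
42 ÷ 8 = 5 remainder 2
5 ÷ 8 = 0 remainder 5
Reading remainders bottom-up:
= 0o52267


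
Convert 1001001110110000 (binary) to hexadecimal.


Group into 4-bit nibbles: 1001001110110000
  1001 = 9
  0011 = 3
  1011 = B
  0000 = 0
= 0x93B0


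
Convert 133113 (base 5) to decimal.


Positional values (base 5):
  3 × 5^0 = 3 × 1 = 3
  1 × 5^1 = 1 × 5 = 5
  1 × 5^2 = 1 × 25 = 25
  3 × 5^3 = 3 × 125 = 375
  3 × 5^4 = 3 × 625 = 1875
  1 × 5^5 = 1 × 3125 = 3125
Sum = 3 + 5 + 25 + 375 + 1875 + 3125
= 5408


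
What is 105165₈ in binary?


Each octal digit → 3 binary bits:
  1 = 001
  0 = 000
  5 = 101
  1 = 001
  6 = 110
  5 = 101
Concatenate: 001 000 101 001 110 101
= 001000101001110101


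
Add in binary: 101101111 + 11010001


Align and add column by column (LSB to MSB, carry propagating):
  0101101111
+ 0011010001
  ----------
  col 0: 1 + 1 + 0 (carry in) = 2 → bit 0, carry out 1
  col 1: 1 + 0 + 1 (carry in) = 2 → bit 0, carry out 1
  col 2: 1 + 0 + 1 (carry in) = 2 → bit 0, carry out 1
  col 3: 1 + 0 + 1 (carry in) = 2 → bit 0, carry out 1
  col 4: 0 + 1 + 1 (carry in) = 2 → bit 0, carry out 1
  col 5: 1 + 0 + 1 (carry in) = 2 → bit 0, carry out 1
  col 6: 1 + 1 + 1 (carry in) = 3 → bit 1, carry out 1
  col 7: 0 + 1 + 1 (carry in) = 2 → bit 0, carry out 1
  col 8: 1 + 0 + 1 (carry in) = 2 → bit 0, carry out 1
  col 9: 0 + 0 + 1 (carry in) = 1 → bit 1, carry out 0
Reading bits MSB→LSB: 1001000000
Strip leading zeros: 1001000000
= 1001000000


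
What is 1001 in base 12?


Divide by 12 repeatedly:
1001 ÷ 12 = 83 remainder 5
83 ÷ 12 = 6 remainder 11
6 ÷ 12 = 0 remainder 6
Reading remainders bottom-up:
= 6B5


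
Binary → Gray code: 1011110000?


Binary: 1011110000
Gray code: G = B XOR (B >> 1)
B >> 1 = 0101111000
1011110000 XOR 0101111000:
  1 XOR 0 = 1
  0 XOR 1 = 1
  1 XOR 0 = 1
  1 XOR 1 = 0
  1 XOR 1 = 0
  1 XOR 1 = 0
  0 XOR 1 = 1
  0 XOR 0 = 0
  0 XOR 0 = 0
  0 XOR 0 = 0
= 1110001000


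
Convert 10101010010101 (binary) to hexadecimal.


Group into 4-bit nibbles: 0010101010010101
  0010 = 2
  1010 = A
  1001 = 9
  0101 = 5
= 0x2A95


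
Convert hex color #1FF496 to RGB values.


Hex: #1FF496
R = 1F₁₆ = 31
G = F4₁₆ = 244
B = 96₁₆ = 150
= RGB(31, 244, 150)


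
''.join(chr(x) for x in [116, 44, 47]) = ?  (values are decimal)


Codes (decimal): 116 44 47
Per-code ASCII lookup:
  116  (range 97-122: lowercase, 116 - 97 = 19) → 't'
  44  (special character) → ','
  47  (special character) → '/'
= 't,/'


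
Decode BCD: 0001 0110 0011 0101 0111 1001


Each 4-bit group → digit:
  0001 → 1
  0110 → 6
  0011 → 3
  0101 → 5
  0111 → 7
  1001 → 9
= 163579


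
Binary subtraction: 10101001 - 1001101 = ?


Align and subtract column by column (LSB to MSB, borrowing when needed):
  10101001
- 01001101
  --------
  col 0: (1 - 0 borrow-in) - 1 → 1 - 1 = 0, borrow out 0
  col 1: (0 - 0 borrow-in) - 0 → 0 - 0 = 0, borrow out 0
  col 2: (0 - 0 borrow-in) - 1 → borrow from next column: (0+2) - 1 = 1, borrow out 1
  col 3: (1 - 1 borrow-in) - 1 → borrow from next column: (0+2) - 1 = 1, borrow out 1
  col 4: (0 - 1 borrow-in) - 0 → borrow from next column: (-1+2) - 0 = 1, borrow out 1
  col 5: (1 - 1 borrow-in) - 0 → 0 - 0 = 0, borrow out 0
  col 6: (0 - 0 borrow-in) - 1 → borrow from next column: (0+2) - 1 = 1, borrow out 1
  col 7: (1 - 1 borrow-in) - 0 → 0 - 0 = 0, borrow out 0
Reading bits MSB→LSB: 01011100
Strip leading zeros: 1011100
= 1011100


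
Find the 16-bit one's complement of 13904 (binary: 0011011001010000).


Original: 0011011001010000
Invert all bits:
  bit 0: 0 → 1
  bit 1: 0 → 1
  bit 2: 1 → 0
  bit 3: 1 → 0
  bit 4: 0 → 1
  bit 5: 1 → 0
  bit 6: 1 → 0
  bit 7: 0 → 1
  bit 8: 0 → 1
  bit 9: 1 → 0
  bit 10: 0 → 1
  bit 11: 1 → 0
  bit 12: 0 → 1
  bit 13: 0 → 1
  bit 14: 0 → 1
  bit 15: 0 → 1
= 1100100110101111


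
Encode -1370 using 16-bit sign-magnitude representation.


Sign bit: 1 (negative)
Magnitude: 1370 = 000010101011010
= 1000010101011010


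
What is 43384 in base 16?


Divide by 16 repeatedly:
43384 ÷ 16 = 2711 remainder 8 (8)
2711 ÷ 16 = 169 remainder 7 (7)
169 ÷ 16 = 10 remainder 9 (9)
10 ÷ 16 = 0 remainder 10 (A)
Reading remainders bottom-up:
= 0xA978


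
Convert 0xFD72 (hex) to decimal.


Positional values:
Position 0: 2 × 16^0 = 2 × 1 = 2
Position 1: 7 × 16^1 = 7 × 16 = 112
Position 2: D × 16^2 = 13 × 256 = 3328
Position 3: F × 16^3 = 15 × 4096 = 61440
Sum = 2 + 112 + 3328 + 61440
= 64882


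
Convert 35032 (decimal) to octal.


Divide by 8 repeatedly:
35032 ÷ 8 = 4379 remainder 0
4379 ÷ 8 = 547 remainder 3
547 ÷ 8 = 68 remainder 3
68 ÷ 8 = 8 remainder 4
8 ÷ 8 = 1 remainder 0
1 ÷ 8 = 0 remainder 1
Reading remainders bottom-up:
= 0o104330


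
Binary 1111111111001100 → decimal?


Positional values:
Bit 2: 1 × 2^2 = 4
Bit 3: 1 × 2^3 = 8
Bit 6: 1 × 2^6 = 64
Bit 7: 1 × 2^7 = 128
Bit 8: 1 × 2^8 = 256
Bit 9: 1 × 2^9 = 512
Bit 10: 1 × 2^10 = 1024
Bit 11: 1 × 2^11 = 2048
Bit 12: 1 × 2^12 = 4096
Bit 13: 1 × 2^13 = 8192
Bit 14: 1 × 2^14 = 16384
Bit 15: 1 × 2^15 = 32768
Sum = 4 + 8 + 64 + 128 + 256 + 512 + 1024 + 2048 + 4096 + 8192 + 16384 + 32768
= 65484


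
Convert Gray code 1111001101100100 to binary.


Gray code: 1111001101100100
MSB stays the same: 1
Each subsequent bit = prev_binary XOR current_gray:
  B[1] = 1 XOR 1 = 0
  B[2] = 0 XOR 1 = 1
  B[3] = 1 XOR 1 = 0
  B[4] = 0 XOR 0 = 0
  B[5] = 0 XOR 0 = 0
  B[6] = 0 XOR 1 = 1
  B[7] = 1 XOR 1 = 0
  B[8] = 0 XOR 0 = 0
  B[9] = 0 XOR 1 = 1
  B[10] = 1 XOR 1 = 0
  B[11] = 0 XOR 0 = 0
  B[12] = 0 XOR 0 = 0
  B[13] = 0 XOR 1 = 1
  B[14] = 1 XOR 0 = 1
  B[15] = 1 XOR 0 = 1
= 1010001001000111 (41543 decimal)


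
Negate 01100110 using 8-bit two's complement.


Original: 01100110
Step 1 - Invert all bits: 10011001
Step 2 - Add 1: 10011001 + 1
= 10011010 (represents -102)


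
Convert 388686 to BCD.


Each digit → 4-bit binary:
  3 → 0011
  8 → 1000
  8 → 1000
  6 → 0110
  8 → 1000
  6 → 0110
= 0011 1000 1000 0110 1000 0110


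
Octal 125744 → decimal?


Positional values:
Position 0: 4 × 8^0 = 4
Position 1: 4 × 8^1 = 32
Position 2: 7 × 8^2 = 448
Position 3: 5 × 8^3 = 2560
Position 4: 2 × 8^4 = 8192
Position 5: 1 × 8^5 = 32768
Sum = 4 + 32 + 448 + 2560 + 8192 + 32768
= 44004


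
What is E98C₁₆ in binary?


Each hex digit → 4 binary bits:
  E = 1110
  9 = 1001
  8 = 1000
  C = 1100
Concatenate: 1110 1001 1000 1100
= 1110100110001100


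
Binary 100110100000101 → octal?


Group into 3-bit groups: 100110100000101
  100 = 4
  110 = 6
  100 = 4
  000 = 0
  101 = 5
= 0o46405


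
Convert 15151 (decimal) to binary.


Divide by 2 repeatedly:
15151 ÷ 2 = 7575 remainder 1
7575 ÷ 2 = 3787 remainder 1
3787 ÷ 2 = 1893 remainder 1
1893 ÷ 2 = 946 remainder 1
946 ÷ 2 = 473 remainder 0
473 ÷ 2 = 236 remainder 1
236 ÷ 2 = 118 remainder 0
118 ÷ 2 = 59 remainder 0
59 ÷ 2 = 29 remainder 1
29 ÷ 2 = 14 remainder 1
14 ÷ 2 = 7 remainder 0
7 ÷ 2 = 3 remainder 1
3 ÷ 2 = 1 remainder 1
1 ÷ 2 = 0 remainder 1
Reading remainders bottom-up:
= 11101100101111


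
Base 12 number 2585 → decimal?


Positional values (base 12):
  5 × 12^0 = 5 × 1 = 5
  8 × 12^1 = 8 × 12 = 96
  5 × 12^2 = 5 × 144 = 720
  2 × 12^3 = 2 × 1728 = 3456
Sum = 5 + 96 + 720 + 3456
= 4277


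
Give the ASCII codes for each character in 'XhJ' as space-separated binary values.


String: 'XhJ'  (3 characters)
Per-character ASCII lookup:
  'X': uppercase starts at 65: 'X' = 65 + 23 = 88 → 1011000
  'h': lowercase starts at 97: 'h' = 97 + 7 = 104 → 1101000
  'J': uppercase starts at 65: 'J' = 65 + 9 = 74 → 1001010
= 1011000 1101000 1001010


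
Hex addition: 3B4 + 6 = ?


Align and add column by column (LSB to MSB, each column mod 16 with carry):
  03B4
+ 0006
  ----
  col 0: 4(4) + 6(6) + 0 (carry in) = 10 → A(10), carry out 0
  col 1: B(11) + 0(0) + 0 (carry in) = 11 → B(11), carry out 0
  col 2: 3(3) + 0(0) + 0 (carry in) = 3 → 3(3), carry out 0
  col 3: 0(0) + 0(0) + 0 (carry in) = 0 → 0(0), carry out 0
Reading digits MSB→LSB: 03BA
Strip leading zeros: 3BA
= 0x3BA


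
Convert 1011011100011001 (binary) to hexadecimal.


Group into 4-bit nibbles: 1011011100011001
  1011 = B
  0111 = 7
  0001 = 1
  1001 = 9
= 0xB719


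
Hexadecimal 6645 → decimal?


Positional values:
Position 0: 5 × 16^0 = 5 × 1 = 5
Position 1: 4 × 16^1 = 4 × 16 = 64
Position 2: 6 × 16^2 = 6 × 256 = 1536
Position 3: 6 × 16^3 = 6 × 4096 = 24576
Sum = 5 + 64 + 1536 + 24576
= 26181


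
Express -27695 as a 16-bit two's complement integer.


Original: 0110110000101111
Step 1 - Invert all bits: 1001001111010000
Step 2 - Add 1: 1001001111010000 + 1
= 1001001111010001 (represents -27695)


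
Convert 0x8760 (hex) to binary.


Each hex digit → 4 binary bits:
  8 = 1000
  7 = 0111
  6 = 0110
  0 = 0000
Concatenate: 1000 0111 0110 0000
= 1000011101100000


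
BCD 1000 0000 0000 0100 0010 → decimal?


Each 4-bit group → digit:
  1000 → 8
  0000 → 0
  0000 → 0
  0100 → 4
  0010 → 2
= 80042


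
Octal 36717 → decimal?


Positional values:
Position 0: 7 × 8^0 = 7
Position 1: 1 × 8^1 = 8
Position 2: 7 × 8^2 = 448
Position 3: 6 × 8^3 = 3072
Position 4: 3 × 8^4 = 12288
Sum = 7 + 8 + 448 + 3072 + 12288
= 15823


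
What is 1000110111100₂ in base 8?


Group into 3-bit groups: 001000110111100
  001 = 1
  000 = 0
  110 = 6
  111 = 7
  100 = 4
= 0o10674


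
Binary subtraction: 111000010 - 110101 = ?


Align and subtract column by column (LSB to MSB, borrowing when needed):
  111000010
- 000110101
  ---------
  col 0: (0 - 0 borrow-in) - 1 → borrow from next column: (0+2) - 1 = 1, borrow out 1
  col 1: (1 - 1 borrow-in) - 0 → 0 - 0 = 0, borrow out 0
  col 2: (0 - 0 borrow-in) - 1 → borrow from next column: (0+2) - 1 = 1, borrow out 1
  col 3: (0 - 1 borrow-in) - 0 → borrow from next column: (-1+2) - 0 = 1, borrow out 1
  col 4: (0 - 1 borrow-in) - 1 → borrow from next column: (-1+2) - 1 = 0, borrow out 1
  col 5: (0 - 1 borrow-in) - 1 → borrow from next column: (-1+2) - 1 = 0, borrow out 1
  col 6: (1 - 1 borrow-in) - 0 → 0 - 0 = 0, borrow out 0
  col 7: (1 - 0 borrow-in) - 0 → 1 - 0 = 1, borrow out 0
  col 8: (1 - 0 borrow-in) - 0 → 1 - 0 = 1, borrow out 0
Reading bits MSB→LSB: 110001101
Strip leading zeros: 110001101
= 110001101


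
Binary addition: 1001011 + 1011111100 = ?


Align and add column by column (LSB to MSB, carry propagating):
  00001001011
+ 01011111100
  -----------
  col 0: 1 + 0 + 0 (carry in) = 1 → bit 1, carry out 0
  col 1: 1 + 0 + 0 (carry in) = 1 → bit 1, carry out 0
  col 2: 0 + 1 + 0 (carry in) = 1 → bit 1, carry out 0
  col 3: 1 + 1 + 0 (carry in) = 2 → bit 0, carry out 1
  col 4: 0 + 1 + 1 (carry in) = 2 → bit 0, carry out 1
  col 5: 0 + 1 + 1 (carry in) = 2 → bit 0, carry out 1
  col 6: 1 + 1 + 1 (carry in) = 3 → bit 1, carry out 1
  col 7: 0 + 1 + 1 (carry in) = 2 → bit 0, carry out 1
  col 8: 0 + 0 + 1 (carry in) = 1 → bit 1, carry out 0
  col 9: 0 + 1 + 0 (carry in) = 1 → bit 1, carry out 0
  col 10: 0 + 0 + 0 (carry in) = 0 → bit 0, carry out 0
Reading bits MSB→LSB: 01101000111
Strip leading zeros: 1101000111
= 1101000111


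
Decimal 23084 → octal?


Divide by 8 repeatedly:
23084 ÷ 8 = 2885 remainder 4
2885 ÷ 8 = 360 remainder 5
360 ÷ 8 = 45 remainder 0
45 ÷ 8 = 5 remainder 5
5 ÷ 8 = 0 remainder 5
Reading remainders bottom-up:
= 0o55054


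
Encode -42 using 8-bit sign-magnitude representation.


Sign bit: 1 (negative)
Magnitude: 42 = 0101010
= 10101010


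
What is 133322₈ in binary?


Each octal digit → 3 binary bits:
  1 = 001
  3 = 011
  3 = 011
  3 = 011
  2 = 010
  2 = 010
Concatenate: 001 011 011 011 010 010
= 001011011011010010


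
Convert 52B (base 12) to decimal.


Positional values (base 12):
  B × 12^0 = 11 × 1 = 11
  2 × 12^1 = 2 × 12 = 24
  5 × 12^2 = 5 × 144 = 720
Sum = 11 + 24 + 720
= 755


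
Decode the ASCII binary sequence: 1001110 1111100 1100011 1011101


Codes (binary): 1001110 1111100 1100011 1011101
Per-code ASCII lookup:
  1001110 = 78  (range 65-90: uppercase, 78 - 65 = 13) → 'N'
  1111100 = 124  (special character) → '|'
  1100011 = 99  (range 97-122: lowercase, 99 - 97 = 2) → 'c'
  1011101 = 93  (special character) → ']'
= 'N|c]'


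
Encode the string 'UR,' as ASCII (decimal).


String: 'UR,'  (3 characters)
Per-character ASCII lookup:
  'U': uppercase starts at 65: 'U' = 65 + 20 = 85
  'R': uppercase starts at 65: 'R' = 65 + 17 = 82
  ',': special character: ',' = 44
= 85 82 44


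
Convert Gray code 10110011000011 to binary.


Gray code: 10110011000011
MSB stays the same: 1
Each subsequent bit = prev_binary XOR current_gray:
  B[1] = 1 XOR 0 = 1
  B[2] = 1 XOR 1 = 0
  B[3] = 0 XOR 1 = 1
  B[4] = 1 XOR 0 = 1
  B[5] = 1 XOR 0 = 1
  B[6] = 1 XOR 1 = 0
  B[7] = 0 XOR 1 = 1
  B[8] = 1 XOR 0 = 1
  B[9] = 1 XOR 0 = 1
  B[10] = 1 XOR 0 = 1
  B[11] = 1 XOR 0 = 1
  B[12] = 1 XOR 1 = 0
  B[13] = 0 XOR 1 = 1
= 11011101111101 (14205 decimal)


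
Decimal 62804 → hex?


Divide by 16 repeatedly:
62804 ÷ 16 = 3925 remainder 4 (4)
3925 ÷ 16 = 245 remainder 5 (5)
245 ÷ 16 = 15 remainder 5 (5)
15 ÷ 16 = 0 remainder 15 (F)
Reading remainders bottom-up:
= 0xF554


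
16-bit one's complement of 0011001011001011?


Original: 0011001011001011
Invert all bits:
  bit 0: 0 → 1
  bit 1: 0 → 1
  bit 2: 1 → 0
  bit 3: 1 → 0
  bit 4: 0 → 1
  bit 5: 0 → 1
  bit 6: 1 → 0
  bit 7: 0 → 1
  bit 8: 1 → 0
  bit 9: 1 → 0
  bit 10: 0 → 1
  bit 11: 0 → 1
  bit 12: 1 → 0
  bit 13: 0 → 1
  bit 14: 1 → 0
  bit 15: 1 → 0
= 1100110100110100


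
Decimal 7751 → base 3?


Divide by 3 repeatedly:
7751 ÷ 3 = 2583 remainder 2
2583 ÷ 3 = 861 remainder 0
861 ÷ 3 = 287 remainder 0
287 ÷ 3 = 95 remainder 2
95 ÷ 3 = 31 remainder 2
31 ÷ 3 = 10 remainder 1
10 ÷ 3 = 3 remainder 1
3 ÷ 3 = 1 remainder 0
1 ÷ 3 = 0 remainder 1
Reading remainders bottom-up:
= 101122002


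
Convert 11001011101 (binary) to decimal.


Positional values:
Bit 0: 1 × 2^0 = 1
Bit 2: 1 × 2^2 = 4
Bit 3: 1 × 2^3 = 8
Bit 4: 1 × 2^4 = 16
Bit 6: 1 × 2^6 = 64
Bit 9: 1 × 2^9 = 512
Bit 10: 1 × 2^10 = 1024
Sum = 1 + 4 + 8 + 16 + 64 + 512 + 1024
= 1629


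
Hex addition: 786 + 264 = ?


Align and add column by column (LSB to MSB, each column mod 16 with carry):
  0786
+ 0264
  ----
  col 0: 6(6) + 4(4) + 0 (carry in) = 10 → A(10), carry out 0
  col 1: 8(8) + 6(6) + 0 (carry in) = 14 → E(14), carry out 0
  col 2: 7(7) + 2(2) + 0 (carry in) = 9 → 9(9), carry out 0
  col 3: 0(0) + 0(0) + 0 (carry in) = 0 → 0(0), carry out 0
Reading digits MSB→LSB: 09EA
Strip leading zeros: 9EA
= 0x9EA


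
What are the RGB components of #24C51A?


Hex: #24C51A
R = 24₁₆ = 36
G = C5₁₆ = 197
B = 1A₁₆ = 26
= RGB(36, 197, 26)


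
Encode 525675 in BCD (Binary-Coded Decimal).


Each digit → 4-bit binary:
  5 → 0101
  2 → 0010
  5 → 0101
  6 → 0110
  7 → 0111
  5 → 0101
= 0101 0010 0101 0110 0111 0101


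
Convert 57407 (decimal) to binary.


Divide by 2 repeatedly:
57407 ÷ 2 = 28703 remainder 1
28703 ÷ 2 = 14351 remainder 1
14351 ÷ 2 = 7175 remainder 1
7175 ÷ 2 = 3587 remainder 1
3587 ÷ 2 = 1793 remainder 1
1793 ÷ 2 = 896 remainder 1
896 ÷ 2 = 448 remainder 0
448 ÷ 2 = 224 remainder 0
224 ÷ 2 = 112 remainder 0
112 ÷ 2 = 56 remainder 0
56 ÷ 2 = 28 remainder 0
28 ÷ 2 = 14 remainder 0
14 ÷ 2 = 7 remainder 0
7 ÷ 2 = 3 remainder 1
3 ÷ 2 = 1 remainder 1
1 ÷ 2 = 0 remainder 1
Reading remainders bottom-up:
= 1110000000111111


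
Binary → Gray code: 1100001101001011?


Binary: 1100001101001011
Gray code: G = B XOR (B >> 1)
B >> 1 = 0110000110100101
1100001101001011 XOR 0110000110100101:
  1 XOR 0 = 1
  1 XOR 1 = 0
  0 XOR 1 = 1
  0 XOR 0 = 0
  0 XOR 0 = 0
  0 XOR 0 = 0
  1 XOR 0 = 1
  1 XOR 1 = 0
  0 XOR 1 = 1
  1 XOR 0 = 1
  0 XOR 1 = 1
  0 XOR 0 = 0
  1 XOR 0 = 1
  0 XOR 1 = 1
  1 XOR 0 = 1
  1 XOR 1 = 0
= 1010001011101110


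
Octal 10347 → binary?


Each octal digit → 3 binary bits:
  1 = 001
  0 = 000
  3 = 011
  4 = 100
  7 = 111
Concatenate: 001 000 011 100 111
= 001000011100111


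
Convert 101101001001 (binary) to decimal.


Positional values:
Bit 0: 1 × 2^0 = 1
Bit 3: 1 × 2^3 = 8
Bit 6: 1 × 2^6 = 64
Bit 8: 1 × 2^8 = 256
Bit 9: 1 × 2^9 = 512
Bit 11: 1 × 2^11 = 2048
Sum = 1 + 8 + 64 + 256 + 512 + 2048
= 2889


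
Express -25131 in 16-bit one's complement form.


Original: 0110001000101011
Invert all bits:
  bit 0: 0 → 1
  bit 1: 1 → 0
  bit 2: 1 → 0
  bit 3: 0 → 1
  bit 4: 0 → 1
  bit 5: 0 → 1
  bit 6: 1 → 0
  bit 7: 0 → 1
  bit 8: 0 → 1
  bit 9: 0 → 1
  bit 10: 1 → 0
  bit 11: 0 → 1
  bit 12: 1 → 0
  bit 13: 0 → 1
  bit 14: 1 → 0
  bit 15: 1 → 0
= 1001110111010100


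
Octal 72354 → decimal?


Positional values:
Position 0: 4 × 8^0 = 4
Position 1: 5 × 8^1 = 40
Position 2: 3 × 8^2 = 192
Position 3: 2 × 8^3 = 1024
Position 4: 7 × 8^4 = 28672
Sum = 4 + 40 + 192 + 1024 + 28672
= 29932


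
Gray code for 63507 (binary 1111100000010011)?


Binary: 1111100000010011
Gray code: G = B XOR (B >> 1)
B >> 1 = 0111110000001001
1111100000010011 XOR 0111110000001001:
  1 XOR 0 = 1
  1 XOR 1 = 0
  1 XOR 1 = 0
  1 XOR 1 = 0
  1 XOR 1 = 0
  0 XOR 1 = 1
  0 XOR 0 = 0
  0 XOR 0 = 0
  0 XOR 0 = 0
  0 XOR 0 = 0
  0 XOR 0 = 0
  1 XOR 0 = 1
  0 XOR 1 = 1
  0 XOR 0 = 0
  1 XOR 0 = 1
  1 XOR 1 = 0
= 1000010000011010


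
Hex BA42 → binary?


Each hex digit → 4 binary bits:
  B = 1011
  A = 1010
  4 = 0100
  2 = 0010
Concatenate: 1011 1010 0100 0010
= 1011101001000010


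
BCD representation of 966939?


Each digit → 4-bit binary:
  9 → 1001
  6 → 0110
  6 → 0110
  9 → 1001
  3 → 0011
  9 → 1001
= 1001 0110 0110 1001 0011 1001


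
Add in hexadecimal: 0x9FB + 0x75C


Align and add column by column (LSB to MSB, each column mod 16 with carry):
  09FB
+ 075C
  ----
  col 0: B(11) + C(12) + 0 (carry in) = 23 → 7(7), carry out 1
  col 1: F(15) + 5(5) + 1 (carry in) = 21 → 5(5), carry out 1
  col 2: 9(9) + 7(7) + 1 (carry in) = 17 → 1(1), carry out 1
  col 3: 0(0) + 0(0) + 1 (carry in) = 1 → 1(1), carry out 0
Reading digits MSB→LSB: 1157
Strip leading zeros: 1157
= 0x1157


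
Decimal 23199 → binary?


Divide by 2 repeatedly:
23199 ÷ 2 = 11599 remainder 1
11599 ÷ 2 = 5799 remainder 1
5799 ÷ 2 = 2899 remainder 1
2899 ÷ 2 = 1449 remainder 1
1449 ÷ 2 = 724 remainder 1
724 ÷ 2 = 362 remainder 0
362 ÷ 2 = 181 remainder 0
181 ÷ 2 = 90 remainder 1
90 ÷ 2 = 45 remainder 0
45 ÷ 2 = 22 remainder 1
22 ÷ 2 = 11 remainder 0
11 ÷ 2 = 5 remainder 1
5 ÷ 2 = 2 remainder 1
2 ÷ 2 = 1 remainder 0
1 ÷ 2 = 0 remainder 1
Reading remainders bottom-up:
= 101101010011111


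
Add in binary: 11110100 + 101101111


Align and add column by column (LSB to MSB, carry propagating):
  0011110100
+ 0101101111
  ----------
  col 0: 0 + 1 + 0 (carry in) = 1 → bit 1, carry out 0
  col 1: 0 + 1 + 0 (carry in) = 1 → bit 1, carry out 0
  col 2: 1 + 1 + 0 (carry in) = 2 → bit 0, carry out 1
  col 3: 0 + 1 + 1 (carry in) = 2 → bit 0, carry out 1
  col 4: 1 + 0 + 1 (carry in) = 2 → bit 0, carry out 1
  col 5: 1 + 1 + 1 (carry in) = 3 → bit 1, carry out 1
  col 6: 1 + 1 + 1 (carry in) = 3 → bit 1, carry out 1
  col 7: 1 + 0 + 1 (carry in) = 2 → bit 0, carry out 1
  col 8: 0 + 1 + 1 (carry in) = 2 → bit 0, carry out 1
  col 9: 0 + 0 + 1 (carry in) = 1 → bit 1, carry out 0
Reading bits MSB→LSB: 1001100011
Strip leading zeros: 1001100011
= 1001100011


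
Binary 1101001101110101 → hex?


Group into 4-bit nibbles: 1101001101110101
  1101 = D
  0011 = 3
  0111 = 7
  0101 = 5
= 0xD375


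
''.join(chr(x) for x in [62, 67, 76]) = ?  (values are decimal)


Codes (decimal): 62 67 76
Per-code ASCII lookup:
  62  (special character) → '>'
  67  (range 65-90: uppercase, 67 - 65 = 2) → 'C'
  76  (range 65-90: uppercase, 76 - 65 = 11) → 'L'
= '>CL'


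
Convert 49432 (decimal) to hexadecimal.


Divide by 16 repeatedly:
49432 ÷ 16 = 3089 remainder 8 (8)
3089 ÷ 16 = 193 remainder 1 (1)
193 ÷ 16 = 12 remainder 1 (1)
12 ÷ 16 = 0 remainder 12 (C)
Reading remainders bottom-up:
= 0xC118


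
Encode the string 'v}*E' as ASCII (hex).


String: 'v}*E'  (4 characters)
Per-character ASCII lookup:
  'v': lowercase starts at 97: 'v' = 97 + 21 = 118 → 0x76
  '}': special character: '}' = 125 → 0x7D
  '*': special character: '*' = 42 → 0x2A
  'E': uppercase starts at 65: 'E' = 65 + 4 = 69 → 0x45
= 0x76 0x7D 0x2A 0x45


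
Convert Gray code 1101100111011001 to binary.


Gray code: 1101100111011001
MSB stays the same: 1
Each subsequent bit = prev_binary XOR current_gray:
  B[1] = 1 XOR 1 = 0
  B[2] = 0 XOR 0 = 0
  B[3] = 0 XOR 1 = 1
  B[4] = 1 XOR 1 = 0
  B[5] = 0 XOR 0 = 0
  B[6] = 0 XOR 0 = 0
  B[7] = 0 XOR 1 = 1
  B[8] = 1 XOR 1 = 0
  B[9] = 0 XOR 1 = 1
  B[10] = 1 XOR 0 = 1
  B[11] = 1 XOR 1 = 0
  B[12] = 0 XOR 1 = 1
  B[13] = 1 XOR 0 = 1
  B[14] = 1 XOR 0 = 1
  B[15] = 1 XOR 1 = 0
= 1001000101101110 (37230 decimal)


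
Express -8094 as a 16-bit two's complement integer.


Original: 0001111110011110
Step 1 - Invert all bits: 1110000001100001
Step 2 - Add 1: 1110000001100001 + 1
= 1110000001100010 (represents -8094)


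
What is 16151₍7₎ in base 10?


Positional values (base 7):
  1 × 7^0 = 1 × 1 = 1
  5 × 7^1 = 5 × 7 = 35
  1 × 7^2 = 1 × 49 = 49
  6 × 7^3 = 6 × 343 = 2058
  1 × 7^4 = 1 × 2401 = 2401
Sum = 1 + 35 + 49 + 2058 + 2401
= 4544


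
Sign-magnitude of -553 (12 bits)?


Sign bit: 1 (negative)
Magnitude: 553 = 01000101001
= 101000101001


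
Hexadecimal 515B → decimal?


Positional values:
Position 0: B × 16^0 = 11 × 1 = 11
Position 1: 5 × 16^1 = 5 × 16 = 80
Position 2: 1 × 16^2 = 1 × 256 = 256
Position 3: 5 × 16^3 = 5 × 4096 = 20480
Sum = 11 + 80 + 256 + 20480
= 20827


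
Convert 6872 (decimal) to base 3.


Divide by 3 repeatedly:
6872 ÷ 3 = 2290 remainder 2
2290 ÷ 3 = 763 remainder 1
763 ÷ 3 = 254 remainder 1
254 ÷ 3 = 84 remainder 2
84 ÷ 3 = 28 remainder 0
28 ÷ 3 = 9 remainder 1
9 ÷ 3 = 3 remainder 0
3 ÷ 3 = 1 remainder 0
1 ÷ 3 = 0 remainder 1
Reading remainders bottom-up:
= 100102112


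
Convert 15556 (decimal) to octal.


Divide by 8 repeatedly:
15556 ÷ 8 = 1944 remainder 4
1944 ÷ 8 = 243 remainder 0
243 ÷ 8 = 30 remainder 3
30 ÷ 8 = 3 remainder 6
3 ÷ 8 = 0 remainder 3
Reading remainders bottom-up:
= 0o36304


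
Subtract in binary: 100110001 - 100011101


Align and subtract column by column (LSB to MSB, borrowing when needed):
  100110001
- 100011101
  ---------
  col 0: (1 - 0 borrow-in) - 1 → 1 - 1 = 0, borrow out 0
  col 1: (0 - 0 borrow-in) - 0 → 0 - 0 = 0, borrow out 0
  col 2: (0 - 0 borrow-in) - 1 → borrow from next column: (0+2) - 1 = 1, borrow out 1
  col 3: (0 - 1 borrow-in) - 1 → borrow from next column: (-1+2) - 1 = 0, borrow out 1
  col 4: (1 - 1 borrow-in) - 1 → borrow from next column: (0+2) - 1 = 1, borrow out 1
  col 5: (1 - 1 borrow-in) - 0 → 0 - 0 = 0, borrow out 0
  col 6: (0 - 0 borrow-in) - 0 → 0 - 0 = 0, borrow out 0
  col 7: (0 - 0 borrow-in) - 0 → 0 - 0 = 0, borrow out 0
  col 8: (1 - 0 borrow-in) - 1 → 1 - 1 = 0, borrow out 0
Reading bits MSB→LSB: 000010100
Strip leading zeros: 10100
= 10100


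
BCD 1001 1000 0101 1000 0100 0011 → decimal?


Each 4-bit group → digit:
  1001 → 9
  1000 → 8
  0101 → 5
  1000 → 8
  0100 → 4
  0011 → 3
= 985843


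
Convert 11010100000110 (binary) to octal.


Group into 3-bit groups: 011010100000110
  011 = 3
  010 = 2
  100 = 4
  000 = 0
  110 = 6
= 0o32406


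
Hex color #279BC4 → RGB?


Hex: #279BC4
R = 27₁₆ = 39
G = 9B₁₆ = 155
B = C4₁₆ = 196
= RGB(39, 155, 196)


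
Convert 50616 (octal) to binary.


Each octal digit → 3 binary bits:
  5 = 101
  0 = 000
  6 = 110
  1 = 001
  6 = 110
Concatenate: 101 000 110 001 110
= 101000110001110


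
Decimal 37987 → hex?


Divide by 16 repeatedly:
37987 ÷ 16 = 2374 remainder 3 (3)
2374 ÷ 16 = 148 remainder 6 (6)
148 ÷ 16 = 9 remainder 4 (4)
9 ÷ 16 = 0 remainder 9 (9)
Reading remainders bottom-up:
= 0x9463


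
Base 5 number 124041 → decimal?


Positional values (base 5):
  1 × 5^0 = 1 × 1 = 1
  4 × 5^1 = 4 × 5 = 20
  0 × 5^2 = 0 × 25 = 0
  4 × 5^3 = 4 × 125 = 500
  2 × 5^4 = 2 × 625 = 1250
  1 × 5^5 = 1 × 3125 = 3125
Sum = 1 + 20 + 0 + 500 + 1250 + 3125
= 4896


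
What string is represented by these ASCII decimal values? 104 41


Codes (decimal): 104 41
Per-code ASCII lookup:
  104  (range 97-122: lowercase, 104 - 97 = 7) → 'h'
  41  (special character) → ')'
= 'h)'


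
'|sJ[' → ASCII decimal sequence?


String: '|sJ['  (4 characters)
Per-character ASCII lookup:
  '|': special character: '|' = 124
  's': lowercase starts at 97: 's' = 97 + 18 = 115
  'J': uppercase starts at 65: 'J' = 65 + 9 = 74
  '[': special character: '[' = 91
= 124 115 74 91


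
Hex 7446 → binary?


Each hex digit → 4 binary bits:
  7 = 0111
  4 = 0100
  4 = 0100
  6 = 0110
Concatenate: 0111 0100 0100 0110
= 0111010001000110


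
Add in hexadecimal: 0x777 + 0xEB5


Align and add column by column (LSB to MSB, each column mod 16 with carry):
  0777
+ 0EB5
  ----
  col 0: 7(7) + 5(5) + 0 (carry in) = 12 → C(12), carry out 0
  col 1: 7(7) + B(11) + 0 (carry in) = 18 → 2(2), carry out 1
  col 2: 7(7) + E(14) + 1 (carry in) = 22 → 6(6), carry out 1
  col 3: 0(0) + 0(0) + 1 (carry in) = 1 → 1(1), carry out 0
Reading digits MSB→LSB: 162C
Strip leading zeros: 162C
= 0x162C


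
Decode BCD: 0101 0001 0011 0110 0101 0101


Each 4-bit group → digit:
  0101 → 5
  0001 → 1
  0011 → 3
  0110 → 6
  0101 → 5
  0101 → 5
= 513655


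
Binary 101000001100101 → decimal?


Positional values:
Bit 0: 1 × 2^0 = 1
Bit 2: 1 × 2^2 = 4
Bit 5: 1 × 2^5 = 32
Bit 6: 1 × 2^6 = 64
Bit 12: 1 × 2^12 = 4096
Bit 14: 1 × 2^14 = 16384
Sum = 1 + 4 + 32 + 64 + 4096 + 16384
= 20581


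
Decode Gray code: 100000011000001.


Gray code: 100000011000001
MSB stays the same: 1
Each subsequent bit = prev_binary XOR current_gray:
  B[1] = 1 XOR 0 = 1
  B[2] = 1 XOR 0 = 1
  B[3] = 1 XOR 0 = 1
  B[4] = 1 XOR 0 = 1
  B[5] = 1 XOR 0 = 1
  B[6] = 1 XOR 0 = 1
  B[7] = 1 XOR 1 = 0
  B[8] = 0 XOR 1 = 1
  B[9] = 1 XOR 0 = 1
  B[10] = 1 XOR 0 = 1
  B[11] = 1 XOR 0 = 1
  B[12] = 1 XOR 0 = 1
  B[13] = 1 XOR 0 = 1
  B[14] = 1 XOR 1 = 0
= 111111101111110 (32638 decimal)


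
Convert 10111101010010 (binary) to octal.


Group into 3-bit groups: 010111101010010
  010 = 2
  111 = 7
  101 = 5
  010 = 2
  010 = 2
= 0o27522


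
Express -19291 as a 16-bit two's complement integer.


Original: 0100101101011011
Step 1 - Invert all bits: 1011010010100100
Step 2 - Add 1: 1011010010100100 + 1
= 1011010010100101 (represents -19291)


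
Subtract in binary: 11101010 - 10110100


Align and subtract column by column (LSB to MSB, borrowing when needed):
  11101010
- 10110100
  --------
  col 0: (0 - 0 borrow-in) - 0 → 0 - 0 = 0, borrow out 0
  col 1: (1 - 0 borrow-in) - 0 → 1 - 0 = 1, borrow out 0
  col 2: (0 - 0 borrow-in) - 1 → borrow from next column: (0+2) - 1 = 1, borrow out 1
  col 3: (1 - 1 borrow-in) - 0 → 0 - 0 = 0, borrow out 0
  col 4: (0 - 0 borrow-in) - 1 → borrow from next column: (0+2) - 1 = 1, borrow out 1
  col 5: (1 - 1 borrow-in) - 1 → borrow from next column: (0+2) - 1 = 1, borrow out 1
  col 6: (1 - 1 borrow-in) - 0 → 0 - 0 = 0, borrow out 0
  col 7: (1 - 0 borrow-in) - 1 → 1 - 1 = 0, borrow out 0
Reading bits MSB→LSB: 00110110
Strip leading zeros: 110110
= 110110


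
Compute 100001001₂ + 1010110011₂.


Align and add column by column (LSB to MSB, carry propagating):
  00100001001
+ 01010110011
  -----------
  col 0: 1 + 1 + 0 (carry in) = 2 → bit 0, carry out 1
  col 1: 0 + 1 + 1 (carry in) = 2 → bit 0, carry out 1
  col 2: 0 + 0 + 1 (carry in) = 1 → bit 1, carry out 0
  col 3: 1 + 0 + 0 (carry in) = 1 → bit 1, carry out 0
  col 4: 0 + 1 + 0 (carry in) = 1 → bit 1, carry out 0
  col 5: 0 + 1 + 0 (carry in) = 1 → bit 1, carry out 0
  col 6: 0 + 0 + 0 (carry in) = 0 → bit 0, carry out 0
  col 7: 0 + 1 + 0 (carry in) = 1 → bit 1, carry out 0
  col 8: 1 + 0 + 0 (carry in) = 1 → bit 1, carry out 0
  col 9: 0 + 1 + 0 (carry in) = 1 → bit 1, carry out 0
  col 10: 0 + 0 + 0 (carry in) = 0 → bit 0, carry out 0
Reading bits MSB→LSB: 01110111100
Strip leading zeros: 1110111100
= 1110111100


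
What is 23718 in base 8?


Divide by 8 repeatedly:
23718 ÷ 8 = 2964 remainder 6
2964 ÷ 8 = 370 remainder 4
370 ÷ 8 = 46 remainder 2
46 ÷ 8 = 5 remainder 6
5 ÷ 8 = 0 remainder 5
Reading remainders bottom-up:
= 0o56246


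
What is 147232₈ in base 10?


Positional values:
Position 0: 2 × 8^0 = 2
Position 1: 3 × 8^1 = 24
Position 2: 2 × 8^2 = 128
Position 3: 7 × 8^3 = 3584
Position 4: 4 × 8^4 = 16384
Position 5: 1 × 8^5 = 32768
Sum = 2 + 24 + 128 + 3584 + 16384 + 32768
= 52890


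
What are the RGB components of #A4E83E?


Hex: #A4E83E
R = A4₁₆ = 164
G = E8₁₆ = 232
B = 3E₁₆ = 62
= RGB(164, 232, 62)


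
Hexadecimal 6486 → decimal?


Positional values:
Position 0: 6 × 16^0 = 6 × 1 = 6
Position 1: 8 × 16^1 = 8 × 16 = 128
Position 2: 4 × 16^2 = 4 × 256 = 1024
Position 3: 6 × 16^3 = 6 × 4096 = 24576
Sum = 6 + 128 + 1024 + 24576
= 25734


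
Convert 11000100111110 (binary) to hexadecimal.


Group into 4-bit nibbles: 0011000100111110
  0011 = 3
  0001 = 1
  0011 = 3
  1110 = E
= 0x313E


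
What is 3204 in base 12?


Divide by 12 repeatedly:
3204 ÷ 12 = 267 remainder 0
267 ÷ 12 = 22 remainder 3
22 ÷ 12 = 1 remainder 10
1 ÷ 12 = 0 remainder 1
Reading remainders bottom-up:
= 1A30
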